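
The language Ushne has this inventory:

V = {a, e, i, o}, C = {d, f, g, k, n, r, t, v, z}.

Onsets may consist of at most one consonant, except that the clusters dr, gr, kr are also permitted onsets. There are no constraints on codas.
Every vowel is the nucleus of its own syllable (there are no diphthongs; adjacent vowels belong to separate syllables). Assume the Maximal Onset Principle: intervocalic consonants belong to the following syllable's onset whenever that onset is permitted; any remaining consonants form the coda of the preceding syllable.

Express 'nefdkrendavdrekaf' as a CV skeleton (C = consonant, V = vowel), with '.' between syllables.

The vowels are e, e, a, e, a — 5 nuclei, so 5 syllables.
σ1/σ2 boundary: cluster /fdkr/ — the longest permitted-onset suffix is /kr/; onset = /kr/, preceding coda = /fd/.
σ2/σ3 boundary: cluster /nd/ — the longest permitted-onset suffix is /d/; onset = /d/, preceding coda = /n/.
σ3/σ4 boundary: /vdr/ — longest licit onset from the right is /dr/, leaving /v/ as coda.
σ4/σ5 boundary: just /k/ — single C goes to the following onset.
Result: nefd.kren.dav.dre.kaf.
Mapping each syllable to C/V: /nefd/ → CVCC, /kren/ → CCVC, /dav/ → CVC, /dre/ → CCV, /kaf/ → CVC.

CVCC.CCVC.CVC.CCV.CVC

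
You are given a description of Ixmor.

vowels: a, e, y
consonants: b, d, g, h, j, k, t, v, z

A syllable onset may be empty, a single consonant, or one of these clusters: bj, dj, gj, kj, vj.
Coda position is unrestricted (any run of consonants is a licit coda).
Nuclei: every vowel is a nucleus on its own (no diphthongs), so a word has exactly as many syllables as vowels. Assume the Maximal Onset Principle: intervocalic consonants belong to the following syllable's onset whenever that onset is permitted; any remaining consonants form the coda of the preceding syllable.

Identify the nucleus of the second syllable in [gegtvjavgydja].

Vowels present: e, a, y, a; each is a nucleus, giving 4 syllables.
The second nucleus (vowel 2 from the left) is /a/.

a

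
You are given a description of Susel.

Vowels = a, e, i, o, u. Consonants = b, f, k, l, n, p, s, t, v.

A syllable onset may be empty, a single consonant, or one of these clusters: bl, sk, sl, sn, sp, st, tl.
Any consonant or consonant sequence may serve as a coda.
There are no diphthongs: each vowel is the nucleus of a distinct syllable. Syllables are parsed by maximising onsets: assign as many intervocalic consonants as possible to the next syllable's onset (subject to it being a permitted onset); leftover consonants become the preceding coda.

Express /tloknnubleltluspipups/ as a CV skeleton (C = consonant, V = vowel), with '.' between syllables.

Vowels present: o, u, e, u, i, u; each is a nucleus, giving 6 syllables.
Between /o/ (V1) and /u/ (V2): /knn/ — longest licit onset from the right is /n/, leaving /kn/ as coda.
Between /u/ (V2) and /e/ (V3): /bl/ — entire cluster is a permitted onset → onset /bl/, coda ∅.
Between /e/ (V3) and /u/ (V4): cluster /ltl/ — the longest permitted-onset suffix is /tl/; onset = /tl/, preceding coda = /l/.
Between /u/ (V4) and /i/ (V5): cluster /sp/ — /sp/ is itself a permitted onset, so the whole cluster goes right; preceding coda = ∅.
Between /i/ (V5) and /u/ (V6): just /p/ — single C goes to the following onset.
So the parse is tlokn.nu.blel.tlu.spi.pups.
Mapping each syllable to C/V: /tlokn/ → CCVCC, /nu/ → CV, /blel/ → CCVC, /tlu/ → CCV, /spi/ → CCV, /pups/ → CVCC.

CCVCC.CV.CCVC.CCV.CCV.CVCC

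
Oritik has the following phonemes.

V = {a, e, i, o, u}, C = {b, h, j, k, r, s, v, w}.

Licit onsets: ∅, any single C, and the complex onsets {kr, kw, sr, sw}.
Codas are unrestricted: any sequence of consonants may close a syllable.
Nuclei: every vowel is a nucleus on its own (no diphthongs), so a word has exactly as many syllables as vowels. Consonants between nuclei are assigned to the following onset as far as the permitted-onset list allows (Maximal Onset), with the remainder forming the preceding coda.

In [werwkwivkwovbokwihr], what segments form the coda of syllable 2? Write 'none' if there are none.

v

Vowels present: e, i, o, o, i; each is a nucleus, giving 5 syllables.
σ1/σ2 boundary: /rwkw/; trying suffixes from longest down, /kw/ is the first permitted one, so coda /rw/ | onset /kw/.
σ2/σ3 boundary: /vkw/ splits as /v/ + /kw/ (/kw/ is the longest suffix that is a licit onset).
σ3/σ4 boundary: /vb/ — longest licit onset from the right is /b/, leaving /v/ as coda.
σ4/σ5 boundary: /kw/ — entire cluster is a permitted onset → onset /kw/, coda ∅.
Putting it together: werw.kwiv.kwov.bo.kwihr.
Syllable 2 is /kwiv/: onset /kw/, nucleus /i/, coda /v/.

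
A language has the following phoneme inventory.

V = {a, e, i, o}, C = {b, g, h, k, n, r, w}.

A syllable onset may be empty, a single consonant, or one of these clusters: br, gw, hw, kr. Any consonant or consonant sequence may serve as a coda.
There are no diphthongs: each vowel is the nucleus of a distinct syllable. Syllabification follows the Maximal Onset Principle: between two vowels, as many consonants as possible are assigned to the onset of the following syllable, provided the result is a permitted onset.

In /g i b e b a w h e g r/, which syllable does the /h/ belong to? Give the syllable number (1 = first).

4

Nuclei (vowels): i, e, a, e → 4 syllables.
σ1/σ2 boundary: /b/ → onset of the next syllable (single consonants are always licit onsets).
σ2/σ3 boundary: /b/ is a single consonant, so it becomes the next onset.
σ3/σ4 boundary: /wh/ splits as /w/ + /h/ (/h/ is the longest suffix that is a licit onset).
Result: gi.be.baw.hegr.
The /h/ is in the onset of syllable 4 (/hegr/).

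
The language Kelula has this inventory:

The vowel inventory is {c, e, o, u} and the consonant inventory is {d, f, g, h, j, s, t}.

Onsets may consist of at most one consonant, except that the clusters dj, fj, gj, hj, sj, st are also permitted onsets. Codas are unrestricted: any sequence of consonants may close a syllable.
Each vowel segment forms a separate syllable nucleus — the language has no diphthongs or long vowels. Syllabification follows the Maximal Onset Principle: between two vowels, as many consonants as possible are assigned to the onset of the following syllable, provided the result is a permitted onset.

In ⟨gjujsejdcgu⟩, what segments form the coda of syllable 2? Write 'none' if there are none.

j

Vowels present: u, e, c, u; each is a nucleus, giving 4 syllables.
Between /u/ (V1) and /e/ (V2): /js/ — longest licit onset from the right is /s/, leaving /j/ as coda.
Between /e/ (V2) and /c/ (V3): /jd/; trying suffixes from longest down, /d/ is the first permitted one, so coda /j/ | onset /d/.
Between /c/ (V3) and /u/ (V4): /g/ is a single consonant, so it becomes the next onset.
Syllabification: gjuj.sej.dc.gu.
Syllable 2 is /sej/: onset /s/, nucleus /e/, coda /j/.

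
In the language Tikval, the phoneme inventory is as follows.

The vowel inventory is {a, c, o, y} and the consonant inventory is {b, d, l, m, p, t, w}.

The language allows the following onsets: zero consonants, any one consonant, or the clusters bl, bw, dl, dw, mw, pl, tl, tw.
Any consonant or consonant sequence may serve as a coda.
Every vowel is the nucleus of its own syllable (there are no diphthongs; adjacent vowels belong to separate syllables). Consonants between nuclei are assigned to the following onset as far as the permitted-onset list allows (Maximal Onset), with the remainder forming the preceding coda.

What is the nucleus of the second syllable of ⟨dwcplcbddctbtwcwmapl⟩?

c

Vowels present: c, c, c, c, a; each is a nucleus, giving 5 syllables.
The second nucleus (vowel 2 from the left) is /c/.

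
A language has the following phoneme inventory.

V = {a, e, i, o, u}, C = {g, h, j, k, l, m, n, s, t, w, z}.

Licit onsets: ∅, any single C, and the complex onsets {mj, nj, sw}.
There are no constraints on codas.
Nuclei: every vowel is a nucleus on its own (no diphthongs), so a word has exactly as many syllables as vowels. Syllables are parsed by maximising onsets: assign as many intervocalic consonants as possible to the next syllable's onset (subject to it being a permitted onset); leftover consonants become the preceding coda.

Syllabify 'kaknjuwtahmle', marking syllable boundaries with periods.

Nuclei (vowels): a, u, a, e → 4 syllables.
V1 /a/ – V2 /u/: /knj/ — longest licit onset from the right is /nj/, leaving /k/ as coda.
V2 /u/ – V3 /a/: /wt/ — longest licit onset from the right is /t/, leaving /w/ as coda.
V3 /a/ – V4 /e/: /hml/; trying suffixes from longest down, /l/ is the first permitted one, so coda /hm/ | onset /l/.

kak.njuw.tahm.le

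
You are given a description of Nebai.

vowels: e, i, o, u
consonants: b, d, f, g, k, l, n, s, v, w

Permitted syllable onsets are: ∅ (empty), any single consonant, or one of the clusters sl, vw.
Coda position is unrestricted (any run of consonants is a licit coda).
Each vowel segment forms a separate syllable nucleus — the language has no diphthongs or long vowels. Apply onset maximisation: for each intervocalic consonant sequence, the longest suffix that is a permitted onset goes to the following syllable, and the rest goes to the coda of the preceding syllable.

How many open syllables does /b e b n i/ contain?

1

The vowels are e, i — 2 nuclei, so 2 syllables.
Between /e/ (V1) and /i/ (V2): /bn/ — longest licit onset from the right is /n/, leaving /b/ as coda.
So the parse is beb.ni.
Classifying each syllable: /beb/ (closed), /ni/ (open).
Open syllables: 1.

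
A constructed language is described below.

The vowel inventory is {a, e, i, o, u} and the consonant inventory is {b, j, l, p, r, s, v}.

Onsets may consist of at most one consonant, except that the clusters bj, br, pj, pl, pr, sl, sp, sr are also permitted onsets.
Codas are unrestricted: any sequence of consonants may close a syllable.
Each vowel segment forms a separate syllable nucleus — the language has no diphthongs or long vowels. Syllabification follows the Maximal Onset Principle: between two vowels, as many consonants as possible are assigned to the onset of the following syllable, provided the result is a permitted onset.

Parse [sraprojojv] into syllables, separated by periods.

sra.pro.jojv

Nuclei (vowels): a, o, o → 3 syllables.
V1 /a/ – V2 /o/: /pr/ — entire cluster is a permitted onset → onset /pr/, coda ∅.
V2 /o/ – V3 /o/: /j/ is a single consonant, so it becomes the next onset.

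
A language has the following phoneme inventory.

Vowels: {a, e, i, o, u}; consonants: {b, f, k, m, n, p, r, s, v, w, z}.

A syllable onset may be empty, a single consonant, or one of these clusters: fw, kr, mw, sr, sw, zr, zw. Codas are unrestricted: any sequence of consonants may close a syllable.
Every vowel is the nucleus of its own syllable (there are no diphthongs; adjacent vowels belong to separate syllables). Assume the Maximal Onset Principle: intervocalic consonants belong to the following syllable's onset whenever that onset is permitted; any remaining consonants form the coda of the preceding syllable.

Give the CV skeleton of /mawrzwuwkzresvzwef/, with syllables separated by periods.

Nuclei (vowels): a, u, e, e → 4 syllables.
/a…u/ gap (V1→V2): /wrzw/; trying suffixes from longest down, /zw/ is the first permitted one, so coda /wr/ | onset /zw/.
/u…e/ gap (V2→V3): /wkzr/; trying suffixes from longest down, /zr/ is the first permitted one, so coda /wk/ | onset /zr/.
/e…e/ gap (V3→V4): /svzw/ splits as /sv/ + /zw/ (/zw/ is the longest suffix that is a licit onset).
Syllabification: mawr.zwuwk.zresv.zwef.
Mapping each syllable to C/V: /mawr/ → CVCC, /zwuwk/ → CCVCC, /zresv/ → CCVCC, /zwef/ → CCVC.

CVCC.CCVCC.CCVCC.CCVC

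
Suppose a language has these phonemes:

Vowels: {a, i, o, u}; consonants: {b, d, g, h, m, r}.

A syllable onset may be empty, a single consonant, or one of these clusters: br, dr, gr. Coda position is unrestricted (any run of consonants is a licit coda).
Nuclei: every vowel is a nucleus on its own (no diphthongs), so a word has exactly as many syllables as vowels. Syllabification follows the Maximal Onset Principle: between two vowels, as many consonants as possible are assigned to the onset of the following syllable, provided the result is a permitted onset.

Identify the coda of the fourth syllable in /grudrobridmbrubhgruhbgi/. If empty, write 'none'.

bh

Vowels present: u, o, i, u, u, i; each is a nucleus, giving 6 syllables.
V1 /u/ – V2 /o/: cluster /dr/ — /dr/ is itself a permitted onset, so the whole cluster goes right; preceding coda = ∅.
V2 /o/ – V3 /i/: cluster /br/ — /br/ is itself a permitted onset, so the whole cluster goes right; preceding coda = ∅.
V3 /i/ – V4 /u/: cluster /dmbr/ — the longest permitted-onset suffix is /br/; onset = /br/, preceding coda = /dm/.
V4 /u/ – V5 /u/: /bhgr/ splits as /bh/ + /gr/ (/gr/ is the longest suffix that is a licit onset).
V5 /u/ – V6 /i/: /hbg/; trying suffixes from longest down, /g/ is the first permitted one, so coda /hb/ | onset /g/.
Syllabification: gru.dro.bridm.brubh.gruhb.gi.
Syllable 4 is /brubh/: onset /br/, nucleus /u/, coda /bh/.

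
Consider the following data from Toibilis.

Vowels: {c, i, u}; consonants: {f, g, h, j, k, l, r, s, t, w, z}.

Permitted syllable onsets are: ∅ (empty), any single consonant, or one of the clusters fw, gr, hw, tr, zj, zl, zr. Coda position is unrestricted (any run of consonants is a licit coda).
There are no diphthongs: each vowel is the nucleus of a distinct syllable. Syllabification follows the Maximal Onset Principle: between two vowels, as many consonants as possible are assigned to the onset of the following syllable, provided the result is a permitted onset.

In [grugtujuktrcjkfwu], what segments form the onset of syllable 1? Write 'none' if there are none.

gr

The vowels are u, u, u, c, u — 5 nuclei, so 5 syllables.
Between /u/ (V1) and /u/ (V2): /gt/ splits as /g/ + /t/ (/t/ is the longest suffix that is a licit onset).
Between /u/ (V2) and /u/ (V3): /j/ → onset of the next syllable (single consonants are always licit onsets).
Between /u/ (V3) and /c/ (V4): cluster /ktr/ — the longest permitted-onset suffix is /tr/; onset = /tr/, preceding coda = /k/.
Between /c/ (V4) and /u/ (V5): /jkfw/; trying suffixes from longest down, /fw/ is the first permitted one, so coda /jk/ | onset /fw/.
Result: grug.tu.juk.trcjk.fwu.
Syllable 1 is /grug/: onset /gr/, nucleus /u/, coda /g/.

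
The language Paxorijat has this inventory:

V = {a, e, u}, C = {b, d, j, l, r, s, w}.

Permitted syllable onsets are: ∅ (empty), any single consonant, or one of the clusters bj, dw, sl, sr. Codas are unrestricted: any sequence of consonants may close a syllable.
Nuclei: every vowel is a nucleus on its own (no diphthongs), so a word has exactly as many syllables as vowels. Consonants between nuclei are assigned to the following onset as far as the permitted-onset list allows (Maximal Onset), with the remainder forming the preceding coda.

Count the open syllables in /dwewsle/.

1

Nuclei (vowels): e, e → 2 syllables.
V1 /e/ – V2 /e/: /wsl/; trying suffixes from longest down, /sl/ is the first permitted one, so coda /w/ | onset /sl/.
Result: dwew.sle.
Classifying each syllable: /dwew/ (closed), /sle/ (open).
Open syllables: 1.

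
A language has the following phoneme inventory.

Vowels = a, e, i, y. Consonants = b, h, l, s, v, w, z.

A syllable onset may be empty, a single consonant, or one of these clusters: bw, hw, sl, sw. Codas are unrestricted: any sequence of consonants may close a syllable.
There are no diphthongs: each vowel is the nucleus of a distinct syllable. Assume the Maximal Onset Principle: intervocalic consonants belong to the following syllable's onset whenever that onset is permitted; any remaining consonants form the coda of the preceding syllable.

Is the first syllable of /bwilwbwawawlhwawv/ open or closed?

closed

Vowels present: i, a, a, a; each is a nucleus, giving 4 syllables.
V1 /i/ – V2 /a/: /lwbw/; trying suffixes from longest down, /bw/ is the first permitted one, so coda /lw/ | onset /bw/.
V2 /a/ – V3 /a/: /w/ is a single consonant, so it becomes the next onset.
V3 /a/ – V4 /a/: /wlhw/ splits as /wl/ + /hw/ (/hw/ is the longest suffix that is a licit onset).
Result: bwilw.bwa.wawl.hwawv.
Syllable 1 is /bwilw/ with coda /lw/, so it is closed.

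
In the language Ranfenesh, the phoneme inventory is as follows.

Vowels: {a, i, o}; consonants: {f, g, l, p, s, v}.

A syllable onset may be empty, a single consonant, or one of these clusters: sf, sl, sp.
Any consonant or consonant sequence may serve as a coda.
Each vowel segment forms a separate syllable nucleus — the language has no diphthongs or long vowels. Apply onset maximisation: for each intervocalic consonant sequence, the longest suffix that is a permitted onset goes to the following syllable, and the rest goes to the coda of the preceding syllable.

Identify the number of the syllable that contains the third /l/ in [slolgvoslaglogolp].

3

The vowels are o, o, a, o, o — 5 nuclei, so 5 syllables.
Between /o/ (V1) and /o/ (V2): /lgv/ splits as /lg/ + /v/ (/v/ is the longest suffix that is a licit onset).
Between /o/ (V2) and /a/ (V3): /sl/ is a licit onset in full, so it all attaches to the next syllable.
Between /a/ (V3) and /o/ (V4): /gl/ splits as /g/ + /l/ (/l/ is the longest suffix that is a licit onset).
Between /o/ (V4) and /o/ (V5): /g/ → onset of the next syllable (single consonants are always licit onsets).
So the parse is slolg.vo.slag.lo.golp.
The third /l/ is in the onset of syllable 3 (/slag/).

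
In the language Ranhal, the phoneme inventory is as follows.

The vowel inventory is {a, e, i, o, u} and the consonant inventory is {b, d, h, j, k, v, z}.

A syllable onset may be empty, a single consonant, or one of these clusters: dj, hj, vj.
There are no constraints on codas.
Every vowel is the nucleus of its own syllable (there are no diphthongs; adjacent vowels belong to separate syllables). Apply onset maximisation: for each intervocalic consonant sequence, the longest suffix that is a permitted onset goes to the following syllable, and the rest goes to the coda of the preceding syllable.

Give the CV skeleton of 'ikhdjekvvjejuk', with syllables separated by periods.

VCC.CCVCC.CCV.CVC

Vowels present: i, e, e, u; each is a nucleus, giving 4 syllables.
Between /i/ (V1) and /e/ (V2): cluster /khdj/ — the longest permitted-onset suffix is /dj/; onset = /dj/, preceding coda = /kh/.
Between /e/ (V2) and /e/ (V3): /kvvj/ splits as /kv/ + /vj/ (/vj/ is the longest suffix that is a licit onset).
Between /e/ (V3) and /u/ (V4): /j/ → onset of the next syllable (single consonants are always licit onsets).
Result: ikh.djekv.vje.juk.
Mapping each syllable to C/V: /ikh/ → VCC, /djekv/ → CCVCC, /vje/ → CCV, /juk/ → CVC.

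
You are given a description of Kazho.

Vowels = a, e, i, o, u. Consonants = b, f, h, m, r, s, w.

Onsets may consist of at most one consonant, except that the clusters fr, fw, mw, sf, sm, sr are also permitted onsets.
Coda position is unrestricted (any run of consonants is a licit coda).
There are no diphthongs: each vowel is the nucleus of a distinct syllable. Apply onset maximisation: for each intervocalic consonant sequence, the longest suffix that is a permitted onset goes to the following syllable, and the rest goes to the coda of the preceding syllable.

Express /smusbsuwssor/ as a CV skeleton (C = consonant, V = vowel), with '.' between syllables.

Nuclei (vowels): u, u, o → 3 syllables.
V1 /u/ – V2 /u/: cluster /sbs/ — the longest permitted-onset suffix is /s/; onset = /s/, preceding coda = /sb/.
V2 /u/ – V3 /o/: /wss/; trying suffixes from longest down, /s/ is the first permitted one, so coda /ws/ | onset /s/.
So the parse is smusb.suws.sor.
Mapping each syllable to C/V: /smusb/ → CCVCC, /suws/ → CVCC, /sor/ → CVC.

CCVCC.CVCC.CVC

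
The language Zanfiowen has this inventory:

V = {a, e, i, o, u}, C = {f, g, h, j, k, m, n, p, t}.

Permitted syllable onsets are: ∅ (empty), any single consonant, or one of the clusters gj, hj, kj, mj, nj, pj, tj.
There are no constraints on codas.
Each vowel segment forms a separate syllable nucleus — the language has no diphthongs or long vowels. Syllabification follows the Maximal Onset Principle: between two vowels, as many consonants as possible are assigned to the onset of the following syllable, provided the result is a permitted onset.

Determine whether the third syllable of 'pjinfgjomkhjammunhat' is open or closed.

closed

Vowels present: i, o, a, u, a; each is a nucleus, giving 5 syllables.
/i…o/ gap (V1→V2): cluster /nfgj/ — the longest permitted-onset suffix is /gj/; onset = /gj/, preceding coda = /nf/.
/o…a/ gap (V2→V3): /mkhj/ — longest licit onset from the right is /hj/, leaving /mk/ as coda.
/a…u/ gap (V3→V4): /mm/ — longest licit onset from the right is /m/, leaving /m/ as coda.
/u…a/ gap (V4→V5): /nh/ splits as /n/ + /h/ (/h/ is the longest suffix that is a licit onset).
So the parse is pjinf.gjomk.hjam.mun.hat.
Syllable 3 is /hjam/ with coda /m/, so it is closed.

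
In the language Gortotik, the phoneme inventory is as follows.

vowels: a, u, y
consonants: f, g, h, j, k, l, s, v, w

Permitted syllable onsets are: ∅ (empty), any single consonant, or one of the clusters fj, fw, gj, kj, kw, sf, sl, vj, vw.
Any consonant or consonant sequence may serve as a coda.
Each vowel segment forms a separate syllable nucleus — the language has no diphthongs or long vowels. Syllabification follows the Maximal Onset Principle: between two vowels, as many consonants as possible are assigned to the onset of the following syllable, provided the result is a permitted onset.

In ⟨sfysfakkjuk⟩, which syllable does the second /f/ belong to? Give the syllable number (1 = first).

2

The vowels are y, a, u — 3 nuclei, so 3 syllables.
/y…a/ gap (V1→V2): /sf/ is a licit onset in full, so it all attaches to the next syllable.
/a…u/ gap (V2→V3): /kkj/; trying suffixes from longest down, /kj/ is the first permitted one, so coda /k/ | onset /kj/.
Syllabification: sfy.sfak.kjuk.
The second /f/ is in the onset of syllable 2 (/sfak/).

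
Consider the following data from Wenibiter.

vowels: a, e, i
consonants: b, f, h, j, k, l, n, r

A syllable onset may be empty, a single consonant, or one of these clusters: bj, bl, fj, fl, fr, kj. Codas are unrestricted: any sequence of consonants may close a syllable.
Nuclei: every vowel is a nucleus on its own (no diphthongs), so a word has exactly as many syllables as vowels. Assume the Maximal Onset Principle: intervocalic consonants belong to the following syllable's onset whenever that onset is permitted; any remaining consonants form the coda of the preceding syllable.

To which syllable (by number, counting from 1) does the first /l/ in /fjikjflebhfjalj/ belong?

2

Nuclei (vowels): i, e, a → 3 syllables.
σ1/σ2 boundary: /kjfl/ — longest licit onset from the right is /fl/, leaving /kj/ as coda.
σ2/σ3 boundary: /bhfj/ splits as /bh/ + /fj/ (/fj/ is the longest suffix that is a licit onset).
Putting it together: fjikj.flebh.fjalj.
The first /l/ is in the onset of syllable 2 (/flebh/).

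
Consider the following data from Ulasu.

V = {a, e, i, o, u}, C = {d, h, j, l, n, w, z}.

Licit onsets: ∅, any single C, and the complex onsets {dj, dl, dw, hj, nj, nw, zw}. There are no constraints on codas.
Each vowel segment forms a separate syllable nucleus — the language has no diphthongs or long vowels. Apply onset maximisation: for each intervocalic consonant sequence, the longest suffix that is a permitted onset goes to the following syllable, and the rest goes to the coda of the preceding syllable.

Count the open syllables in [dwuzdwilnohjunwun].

2

Nuclei (vowels): u, i, o, u, u → 5 syllables.
Between /u/ (V1) and /i/ (V2): /zdw/; trying suffixes from longest down, /dw/ is the first permitted one, so coda /z/ | onset /dw/.
Between /i/ (V2) and /o/ (V3): /ln/; trying suffixes from longest down, /n/ is the first permitted one, so coda /l/ | onset /n/.
Between /o/ (V3) and /u/ (V4): cluster /hj/ — /hj/ is itself a permitted onset, so the whole cluster goes right; preceding coda = ∅.
Between /u/ (V4) and /u/ (V5): cluster /nw/ — /nw/ is itself a permitted onset, so the whole cluster goes right; preceding coda = ∅.
Syllabification: dwuz.dwil.no.hju.nwun.
Classifying each syllable: /dwuz/ (closed), /dwil/ (closed), /no/ (open), /hju/ (open), /nwun/ (closed).
Open syllables: 2.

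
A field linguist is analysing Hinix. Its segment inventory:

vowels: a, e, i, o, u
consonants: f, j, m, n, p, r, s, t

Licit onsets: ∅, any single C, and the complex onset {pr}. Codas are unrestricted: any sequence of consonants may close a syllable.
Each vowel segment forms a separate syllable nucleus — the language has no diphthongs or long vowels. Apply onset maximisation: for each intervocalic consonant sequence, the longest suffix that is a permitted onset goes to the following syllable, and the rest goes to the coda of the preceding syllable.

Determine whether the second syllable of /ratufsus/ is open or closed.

Nuclei (vowels): a, u, u → 3 syllables.
/a…u/ gap (V1→V2): /t/ → onset of the next syllable (single consonants are always licit onsets).
/u…u/ gap (V2→V3): /fs/ splits as /f/ + /s/ (/s/ is the longest suffix that is a licit onset).
Result: ra.tuf.sus.
Syllable 2 is /tuf/ with coda /f/, so it is closed.

closed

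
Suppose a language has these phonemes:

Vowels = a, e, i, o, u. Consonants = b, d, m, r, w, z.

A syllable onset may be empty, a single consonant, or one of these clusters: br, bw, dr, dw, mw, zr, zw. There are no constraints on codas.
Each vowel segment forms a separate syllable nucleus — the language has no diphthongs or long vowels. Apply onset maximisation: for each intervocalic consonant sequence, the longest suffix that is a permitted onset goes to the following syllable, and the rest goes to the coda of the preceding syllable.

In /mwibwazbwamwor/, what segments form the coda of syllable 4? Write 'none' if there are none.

r

Vowels present: i, a, a, o; each is a nucleus, giving 4 syllables.
Between /i/ (V1) and /a/ (V2): cluster /bw/ — /bw/ is itself a permitted onset, so the whole cluster goes right; preceding coda = ∅.
Between /a/ (V2) and /a/ (V3): cluster /zbw/ — the longest permitted-onset suffix is /bw/; onset = /bw/, preceding coda = /z/.
Between /a/ (V3) and /o/ (V4): /mw/ is a licit onset in full, so it all attaches to the next syllable.
Syllabification: mwi.bwaz.bwa.mwor.
Syllable 4 is /mwor/: onset /mw/, nucleus /o/, coda /r/.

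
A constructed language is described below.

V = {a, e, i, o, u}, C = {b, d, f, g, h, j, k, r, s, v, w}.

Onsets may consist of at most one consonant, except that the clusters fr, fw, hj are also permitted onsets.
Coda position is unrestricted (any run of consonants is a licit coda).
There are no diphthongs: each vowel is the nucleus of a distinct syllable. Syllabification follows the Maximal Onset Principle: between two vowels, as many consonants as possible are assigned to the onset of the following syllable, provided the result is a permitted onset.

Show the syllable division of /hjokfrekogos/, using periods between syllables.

hjok.fre.ko.gos

Nuclei (vowels): o, e, o, o → 4 syllables.
σ1/σ2 boundary: /kfr/ — longest licit onset from the right is /fr/, leaving /k/ as coda.
σ2/σ3 boundary: just /k/ — single C goes to the following onset.
σ3/σ4 boundary: just /g/ — single C goes to the following onset.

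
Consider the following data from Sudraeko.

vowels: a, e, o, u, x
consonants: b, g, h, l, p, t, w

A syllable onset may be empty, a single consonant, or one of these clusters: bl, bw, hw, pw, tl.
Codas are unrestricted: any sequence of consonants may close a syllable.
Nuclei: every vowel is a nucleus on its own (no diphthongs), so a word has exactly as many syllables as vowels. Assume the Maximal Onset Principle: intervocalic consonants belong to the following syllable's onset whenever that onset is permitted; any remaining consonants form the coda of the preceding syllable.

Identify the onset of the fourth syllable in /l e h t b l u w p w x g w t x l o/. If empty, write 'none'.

t

Vowels present: e, u, x, x, o; each is a nucleus, giving 5 syllables.
V1 /e/ – V2 /u/: cluster /htbl/ — the longest permitted-onset suffix is /bl/; onset = /bl/, preceding coda = /ht/.
V2 /u/ – V3 /x/: /wpw/ — longest licit onset from the right is /pw/, leaving /w/ as coda.
V3 /x/ – V4 /x/: /gwt/; trying suffixes from longest down, /t/ is the first permitted one, so coda /gw/ | onset /t/.
V4 /x/ – V5 /o/: just /l/ — single C goes to the following onset.
So the parse is leht.bluw.pwxgw.tx.lo.
Syllable 4 is /tx/: onset /t/, nucleus /x/, coda ∅.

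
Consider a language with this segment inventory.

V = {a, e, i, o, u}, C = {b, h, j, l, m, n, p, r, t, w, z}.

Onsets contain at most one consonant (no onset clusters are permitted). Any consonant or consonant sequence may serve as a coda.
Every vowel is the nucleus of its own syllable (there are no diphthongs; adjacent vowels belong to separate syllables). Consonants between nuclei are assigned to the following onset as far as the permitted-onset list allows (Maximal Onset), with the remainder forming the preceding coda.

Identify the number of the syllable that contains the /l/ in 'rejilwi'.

Vowels present: e, i, i; each is a nucleus, giving 3 syllables.
Between /e/ (V1) and /i/ (V2): just /j/ — single C goes to the following onset.
Between /i/ (V2) and /i/ (V3): /lw/ — longest licit onset from the right is /w/, leaving /l/ as coda.
So the parse is re.jil.wi.
The /l/ is in the coda of syllable 2 (/jil/).

2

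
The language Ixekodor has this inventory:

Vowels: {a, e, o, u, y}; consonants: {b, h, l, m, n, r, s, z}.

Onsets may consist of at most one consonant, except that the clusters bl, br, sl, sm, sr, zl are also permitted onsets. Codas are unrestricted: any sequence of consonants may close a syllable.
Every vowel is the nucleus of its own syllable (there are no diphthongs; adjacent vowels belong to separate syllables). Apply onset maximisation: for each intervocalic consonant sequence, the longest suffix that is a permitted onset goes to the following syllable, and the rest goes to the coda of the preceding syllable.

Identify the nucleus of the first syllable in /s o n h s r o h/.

o

Vowels present: o, o; each is a nucleus, giving 2 syllables.
The first nucleus (vowel 1 from the left) is /o/.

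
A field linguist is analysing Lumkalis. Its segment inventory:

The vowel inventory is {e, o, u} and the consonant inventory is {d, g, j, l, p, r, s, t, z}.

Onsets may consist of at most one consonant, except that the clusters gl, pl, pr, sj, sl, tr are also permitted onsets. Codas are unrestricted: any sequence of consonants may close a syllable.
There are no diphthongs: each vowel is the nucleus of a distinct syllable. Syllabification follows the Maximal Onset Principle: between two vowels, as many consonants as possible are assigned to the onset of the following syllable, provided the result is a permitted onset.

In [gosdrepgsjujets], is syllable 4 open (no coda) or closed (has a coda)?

Nuclei (vowels): o, e, u, e → 4 syllables.
/o…e/ gap (V1→V2): /sdr/ splits as /sd/ + /r/ (/r/ is the longest suffix that is a licit onset).
/e…u/ gap (V2→V3): /pgsj/ — longest licit onset from the right is /sj/, leaving /pg/ as coda.
/u…e/ gap (V3→V4): just /j/ — single C goes to the following onset.
Syllabification: gosd.repg.sju.jets.
Syllable 4 is /jets/ with coda /ts/, so it is closed.

closed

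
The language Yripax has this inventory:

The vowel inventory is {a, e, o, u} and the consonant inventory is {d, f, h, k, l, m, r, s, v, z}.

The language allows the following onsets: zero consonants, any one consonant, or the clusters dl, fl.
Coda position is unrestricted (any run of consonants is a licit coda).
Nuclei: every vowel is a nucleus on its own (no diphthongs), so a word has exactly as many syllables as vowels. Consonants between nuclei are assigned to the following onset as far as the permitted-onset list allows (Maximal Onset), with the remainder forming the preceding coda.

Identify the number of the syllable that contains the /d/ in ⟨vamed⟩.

2

The vowels are a, e — 2 nuclei, so 2 syllables.
V1 /a/ – V2 /e/: /m/ is a single consonant, so it becomes the next onset.
Putting it together: va.med.
The /d/ is in the coda of syllable 2 (/med/).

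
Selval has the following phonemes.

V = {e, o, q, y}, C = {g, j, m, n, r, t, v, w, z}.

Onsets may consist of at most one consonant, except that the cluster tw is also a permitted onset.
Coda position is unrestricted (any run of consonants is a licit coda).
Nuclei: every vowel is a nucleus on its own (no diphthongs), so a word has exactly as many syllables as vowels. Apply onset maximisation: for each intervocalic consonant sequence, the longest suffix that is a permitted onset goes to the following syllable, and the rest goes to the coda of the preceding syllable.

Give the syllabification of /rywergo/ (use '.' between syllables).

ry.wer.go

The vowels are y, e, o — 3 nuclei, so 3 syllables.
Between /y/ (V1) and /e/ (V2): just /w/ — single C goes to the following onset.
Between /e/ (V2) and /o/ (V3): cluster /rg/ — the longest permitted-onset suffix is /g/; onset = /g/, preceding coda = /r/.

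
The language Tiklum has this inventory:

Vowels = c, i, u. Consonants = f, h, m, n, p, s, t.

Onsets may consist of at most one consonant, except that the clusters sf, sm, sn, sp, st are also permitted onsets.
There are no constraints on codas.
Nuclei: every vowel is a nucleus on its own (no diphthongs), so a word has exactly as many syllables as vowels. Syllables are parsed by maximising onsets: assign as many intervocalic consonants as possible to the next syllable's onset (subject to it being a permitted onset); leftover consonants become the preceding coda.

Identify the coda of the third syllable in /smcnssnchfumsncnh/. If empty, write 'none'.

m

Nuclei (vowels): c, c, u, c → 4 syllables.
/c…c/ gap (V1→V2): /nssn/ — longest licit onset from the right is /sn/, leaving /ns/ as coda.
/c…u/ gap (V2→V3): cluster /hf/ — the longest permitted-onset suffix is /f/; onset = /f/, preceding coda = /h/.
/u…c/ gap (V3→V4): cluster /msn/ — the longest permitted-onset suffix is /sn/; onset = /sn/, preceding coda = /m/.
So the parse is smcns.snch.fum.sncnh.
Syllable 3 is /fum/: onset /f/, nucleus /u/, coda /m/.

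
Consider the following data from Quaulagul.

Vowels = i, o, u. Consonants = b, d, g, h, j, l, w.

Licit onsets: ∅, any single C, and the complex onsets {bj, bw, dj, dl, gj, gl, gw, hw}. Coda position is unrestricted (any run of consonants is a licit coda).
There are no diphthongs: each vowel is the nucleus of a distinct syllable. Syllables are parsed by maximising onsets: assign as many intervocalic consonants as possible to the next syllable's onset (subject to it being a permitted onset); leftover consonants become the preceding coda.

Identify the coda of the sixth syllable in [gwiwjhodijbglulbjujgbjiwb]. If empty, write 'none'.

wb

Vowels present: i, o, i, u, u, i; each is a nucleus, giving 6 syllables.
/i…o/ gap (V1→V2): /wjh/ splits as /wj/ + /h/ (/h/ is the longest suffix that is a licit onset).
/o…i/ gap (V2→V3): just /d/ — single C goes to the following onset.
/i…u/ gap (V3→V4): cluster /jbgl/ — the longest permitted-onset suffix is /gl/; onset = /gl/, preceding coda = /jb/.
/u…u/ gap (V4→V5): /lbj/; trying suffixes from longest down, /bj/ is the first permitted one, so coda /l/ | onset /bj/.
/u…i/ gap (V5→V6): /jgbj/ — longest licit onset from the right is /bj/, leaving /jg/ as coda.
Syllabification: gwiwj.ho.dijb.glul.bjujg.bjiwb.
Syllable 6 is /bjiwb/: onset /bj/, nucleus /i/, coda /wb/.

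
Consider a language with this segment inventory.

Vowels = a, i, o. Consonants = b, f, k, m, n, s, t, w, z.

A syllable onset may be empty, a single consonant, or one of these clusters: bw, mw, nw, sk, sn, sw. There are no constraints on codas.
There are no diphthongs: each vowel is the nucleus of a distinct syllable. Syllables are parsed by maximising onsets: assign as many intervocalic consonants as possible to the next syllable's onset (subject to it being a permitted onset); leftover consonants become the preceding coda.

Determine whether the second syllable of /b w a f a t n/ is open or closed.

Nuclei (vowels): a, a → 2 syllables.
/a…a/ gap (V1→V2): just /f/ — single C goes to the following onset.
Result: bwa.fatn.
Syllable 2 is /fatn/ with coda /tn/, so it is closed.

closed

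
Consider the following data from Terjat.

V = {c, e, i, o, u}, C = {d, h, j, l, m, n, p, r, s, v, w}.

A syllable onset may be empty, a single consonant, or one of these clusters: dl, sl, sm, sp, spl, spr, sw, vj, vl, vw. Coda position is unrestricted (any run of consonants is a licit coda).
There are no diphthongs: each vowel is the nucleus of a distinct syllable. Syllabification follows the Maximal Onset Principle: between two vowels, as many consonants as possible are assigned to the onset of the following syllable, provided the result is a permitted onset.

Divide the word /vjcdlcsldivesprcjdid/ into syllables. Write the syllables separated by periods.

vjc.dlcsl.di.ve.sprcj.did

The vowels are c, c, i, e, c, i — 6 nuclei, so 6 syllables.
V1 /c/ – V2 /c/: cluster /dl/ — /dl/ is itself a permitted onset, so the whole cluster goes right; preceding coda = ∅.
V2 /c/ – V3 /i/: cluster /sld/ — the longest permitted-onset suffix is /d/; onset = /d/, preceding coda = /sl/.
V3 /i/ – V4 /e/: /v/ → onset of the next syllable (single consonants are always licit onsets).
V4 /e/ – V5 /c/: /spr/ — entire cluster is a permitted onset → onset /spr/, coda ∅.
V5 /c/ – V6 /i/: cluster /jd/ — the longest permitted-onset suffix is /d/; onset = /d/, preceding coda = /j/.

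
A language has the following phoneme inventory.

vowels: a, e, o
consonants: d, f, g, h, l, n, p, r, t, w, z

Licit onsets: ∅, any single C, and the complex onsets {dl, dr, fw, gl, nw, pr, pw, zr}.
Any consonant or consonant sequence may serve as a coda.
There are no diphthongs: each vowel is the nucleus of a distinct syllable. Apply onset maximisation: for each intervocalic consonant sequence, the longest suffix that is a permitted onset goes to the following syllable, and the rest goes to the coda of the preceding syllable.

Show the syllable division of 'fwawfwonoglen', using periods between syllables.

fwaw.fwo.no.glen

The vowels are a, o, o, e — 4 nuclei, so 4 syllables.
/a…o/ gap (V1→V2): /wfw/ — longest licit onset from the right is /fw/, leaving /w/ as coda.
/o…o/ gap (V2→V3): /n/ → onset of the next syllable (single consonants are always licit onsets).
/o…e/ gap (V3→V4): /gl/ is a licit onset in full, so it all attaches to the next syllable.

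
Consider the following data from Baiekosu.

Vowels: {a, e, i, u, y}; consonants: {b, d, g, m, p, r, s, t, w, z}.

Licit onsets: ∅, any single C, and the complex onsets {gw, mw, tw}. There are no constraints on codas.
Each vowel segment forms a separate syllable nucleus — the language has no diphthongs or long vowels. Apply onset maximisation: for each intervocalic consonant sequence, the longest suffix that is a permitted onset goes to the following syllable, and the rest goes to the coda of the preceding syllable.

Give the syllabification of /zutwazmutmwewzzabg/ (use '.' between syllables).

Vowels present: u, a, u, e, a; each is a nucleus, giving 5 syllables.
σ1/σ2 boundary: cluster /tw/ — /tw/ is itself a permitted onset, so the whole cluster goes right; preceding coda = ∅.
σ2/σ3 boundary: /zm/ splits as /z/ + /m/ (/m/ is the longest suffix that is a licit onset).
σ3/σ4 boundary: cluster /tmw/ — the longest permitted-onset suffix is /mw/; onset = /mw/, preceding coda = /t/.
σ4/σ5 boundary: /wzz/ splits as /wz/ + /z/ (/z/ is the longest suffix that is a licit onset).

zu.twaz.mut.mwewz.zabg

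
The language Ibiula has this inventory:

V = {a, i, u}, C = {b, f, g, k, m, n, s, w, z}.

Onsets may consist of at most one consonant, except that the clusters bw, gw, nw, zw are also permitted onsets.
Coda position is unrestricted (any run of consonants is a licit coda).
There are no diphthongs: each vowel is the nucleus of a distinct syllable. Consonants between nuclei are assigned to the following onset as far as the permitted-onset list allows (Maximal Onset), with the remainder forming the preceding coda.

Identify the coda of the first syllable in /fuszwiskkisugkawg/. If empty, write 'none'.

s

Vowels present: u, i, i, u, a; each is a nucleus, giving 5 syllables.
V1 /u/ – V2 /i/: /szw/ — longest licit onset from the right is /zw/, leaving /s/ as coda.
V2 /i/ – V3 /i/: cluster /skk/ — the longest permitted-onset suffix is /k/; onset = /k/, preceding coda = /sk/.
V3 /i/ – V4 /u/: just /s/ — single C goes to the following onset.
V4 /u/ – V5 /a/: /gk/; trying suffixes from longest down, /k/ is the first permitted one, so coda /g/ | onset /k/.
Putting it together: fus.zwisk.ki.sug.kawg.
Syllable 1 is /fus/: onset /f/, nucleus /u/, coda /s/.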